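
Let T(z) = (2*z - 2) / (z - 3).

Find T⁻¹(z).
Set w = T(z) = (2*z - 2) / (z - 3) and solve for z:
  w*(z - 3) = 2*z - 2
  -3*w + z*(w - 2) + 2 = 0
  z*(w - 2) = 3*w - 2
  z = (2 - 3*w)/(2 - w)
Renaming the variable, T⁻¹(z) = (-3*z + 2)/(-z + 2) = (3*z - 2)/(z - 2).
(Check: ad - bc = -4 ≠ 0, so T is invertible.)

Final answer: (3*z - 2)/(z - 2)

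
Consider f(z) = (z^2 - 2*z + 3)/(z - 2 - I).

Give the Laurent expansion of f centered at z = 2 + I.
Put w = z - (2 + I), i.e. z = w + 2 + I. The denominator is w, so it suffices to rewrite the numerator in powers of w.

P(z) = z^2 - 2*z + 3
P(w + 2 + I) = 2 + 2*I + (2 + 2*I)*w + w^2

Dividing each term by w:
  f = (2 + 2*I)/w + 2 + 2*I + w

Substituting back w = z - 2 - I:
  f(z) = (2 + 2*I)/(z - 2 - I) + 2 + 2*I + (z - 2 - I)

The series is finite because the numerator is a polynomial; the negative powers form the principal part, and the coefficient of 1/(z - 2 - I) gives Res(f, 2 + I) = 2 + 2*I.

Final answer: (2 + 2*I)/(z - 2 - I) + 2 + 2*I + (z - 2 - I)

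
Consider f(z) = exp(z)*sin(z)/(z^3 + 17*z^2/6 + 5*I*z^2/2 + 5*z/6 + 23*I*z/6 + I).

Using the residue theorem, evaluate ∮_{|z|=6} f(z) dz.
By the residue theorem, ∮_C f(z) dz = 2πi · (sum of the residues of f at the poles inside |z| = 6).

The denominator factors as (z + 1/3)*(z + 3/2 + 3*I/2)*(z + 1 + I), so the singularities of f are simple poles at z = -1/3, z = -3/2 - 3*I/2, z = -1 - I.
  |-1/3|² = 1/9 < 36 = 6², so this pole is inside the contour.
  |-3/2 - 3*I/2|² = 9/2 < 36 = 6², so this pole is inside the contour.
  |-1 - I|² = 2 < 36 = 6², so this pole is inside the contour.

With P(z) = exp(z)*sin(z) and Q(z) = z^3 + 17*z^2/6 + 5*I*z^2/2 + 5*z/6 + 23*I*z/6 + I, each pole is simple, so Res(f, z₀) = P(z₀)/Q'(z₀) with Q'(z) = 3*z^2 + 17*z/3 + 5*I*z + 5/6 + 23*I/6.
  Res(f, -1/3) = P(-1/3)/Q'(-1/3) = (-exp(-1/3)*sin(1/3))/(-13/18 + 13*I/6) = (9/65 + 27*I/65)*exp(-1/3)*sin(1/3)
  Res(f, -3/2 - 3*I/2) = P(-3/2 - 3*I/2)/Q'(-3/2 - 3*I/2) = (-exp(-3/2 - 3*I/2)*sin(3/2 + 3*I/2))/(-1/6 + 4*I/3) = (6/65 + 48*I/65)*exp(-3/2 - 3*I/2)*sin(3/2 + 3*I/2)
  Res(f, -1 - I) = P(-1 - I)/Q'(-1 - I) = (-exp(-1 - I)*sin(1 + I))/(1/6 - 5*I/6) = (-3/13 - 15*I/13)*exp(-1 - I)*sin(1 + I)

Sum of residues inside C: (-3/13 - 15*I/13)*exp(-1 - I)*sin(1 + I) + (6/65 + 48*I/65)*exp(-3/2 - 3*I/2)*sin(3/2 + 3*I/2) + (9/65 + 27*I/65)*exp(-1/3)*sin(1/3)
∮_C f(z) dz = 2πi · ((-3/13 - 15*I/13)*exp(-1 - I)*sin(1 + I) + (6/65 + 48*I/65)*exp(-3/2 - 3*I/2)*sin(3/2 + 3*I/2) + (9/65 + 27*I/65)*exp(-1/3)*sin(1/3)) = pi*(30/13 - 6*I/13)*exp(-1 - I)*sin(1 + I) + pi*(-54/65 + 18*I/65)*exp(-1/3)*sin(1/3) + pi*(-96/65 + 12*I/65)*exp(-3/2 - 3*I/2)*sin(3/2 + 3*I/2)

Final answer: pi*(30/13 - 6*I/13)*exp(-1 - I)*sin(1 + I) + pi*(-54/65 + 18*I/65)*exp(-1/3)*sin(1/3) + pi*(-96/65 + 12*I/65)*exp(-3/2 - 3*I/2)*sin(3/2 + 3*I/2)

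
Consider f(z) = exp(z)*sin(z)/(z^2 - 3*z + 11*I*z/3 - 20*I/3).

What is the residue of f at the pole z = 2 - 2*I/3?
Write f(z) = P(z)/Q(z) with P(z) = exp(z)*sin(z) and Q(z) = z^2 - 3*z + 11*I*z/3 - 20*I/3.
The denominator factors as Q(z) = (z - 2 + 2*I/3)*(z - 1 + 3*I), so z = 2 - 2*I/3 is a simple zero of Q and P is analytic there; z = 2 - 2*I/3 is therefore a simple pole and
  Res(f, z₀) = P(z₀)/Q'(z₀).

Q'(z) = 2*z - 3 + 11*I/3, so Q'(2 - 2*I/3) = 1 + 7*I/3.
P(2 - 2*I/3) = exp(2 - 2*I/3)*sin(2 - 2*I/3).

Res(f, 2 - 2*I/3) = (exp(2 - 2*I/3)*sin(2 - 2*I/3))/(1 + 7*I/3) = (9/58 - 21*I/58)*exp(2 - 2*I/3)*sin(2 - 2*I/3)

Final answer: (9/58 - 21*I/58)*exp(2 - 2*I/3)*sin(2 - 2*I/3)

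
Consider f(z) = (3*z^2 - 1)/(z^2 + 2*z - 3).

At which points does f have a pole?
The singularities of f are the zeros of the denominator. Factoring,
  z^2 + 2*z - 3 = (z - 1)*(z + 3)
so the candidates are z = 1, z = -3.

Check the numerator P(z) = 3*z^2 - 1 at each one:
  P(1) = 2 ≠ 0, so z = 1 is a (simple) pole.
  P(-3) = 26 ≠ 0, so z = -3 is a (simple) pole.

Poles of f: {-3, 1}

Final answer: {-3, 1}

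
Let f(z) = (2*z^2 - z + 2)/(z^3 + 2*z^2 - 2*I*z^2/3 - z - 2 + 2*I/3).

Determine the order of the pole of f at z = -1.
Factor the denominator:
  z^3 + 2*z^2 - 2*I*z^2/3 - z - 2 + 2*I/3 = (z + 1)*(z + 2 - 2*I/3)*(z - 1)

The numerator P(z) = 2*z^2 - z + 2 has P(-1) = 5 ≠ 0, so no factor of (z + 1) cancels.
Near z = -1 we can therefore write f(z) = g(z)/(z + 1) with g analytic at -1 and g(-1) ≠ 0 (g is the numerator divided by the remaining denominator factors).

Hence z = -1 is a pole of order 1.

Final answer: 1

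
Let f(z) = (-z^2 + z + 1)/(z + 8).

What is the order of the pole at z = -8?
1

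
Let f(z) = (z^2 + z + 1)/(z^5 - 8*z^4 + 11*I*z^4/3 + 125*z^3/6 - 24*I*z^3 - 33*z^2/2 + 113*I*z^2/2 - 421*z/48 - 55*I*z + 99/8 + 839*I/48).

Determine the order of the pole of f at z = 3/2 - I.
4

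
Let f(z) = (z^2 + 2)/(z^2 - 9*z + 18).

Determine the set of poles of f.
The singularities of f are the zeros of the denominator. Factoring,
  z^2 - 9*z + 18 = (z - 6)*(z - 3)
so the candidates are z = 6, z = 3.

Check the numerator P(z) = z^2 + 2 at each one:
  P(6) = 38 ≠ 0, so z = 6 is a (simple) pole.
  P(3) = 11 ≠ 0, so z = 3 is a (simple) pole.

Poles of f: {3, 6}

Final answer: {3, 6}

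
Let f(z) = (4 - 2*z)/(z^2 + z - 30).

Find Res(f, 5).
Write f(z) = P(z)/Q(z) with P(z) = 4 - 2*z and Q(z) = z^2 + z - 30.
The denominator factors as Q(z) = (z + 6)*(z - 5), so z = 5 is a simple zero of Q and P is analytic there; z = 5 is therefore a simple pole and
  Res(f, z₀) = P(z₀)/Q'(z₀).

Q'(z) = 2*z + 1, so Q'(5) = 11.
P(5) = -6.

Res(f, 5) = (-6)/(11) = -6/11

Final answer: -6/11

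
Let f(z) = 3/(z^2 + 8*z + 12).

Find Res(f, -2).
Write f(z) = P(z)/Q(z) with P(z) = 3 and Q(z) = z^2 + 8*z + 12.
The denominator factors as Q(z) = (z + 6)*(z + 2), so z = -2 is a simple zero of Q and P is analytic there; z = -2 is therefore a simple pole and
  Res(f, z₀) = P(z₀)/Q'(z₀).

Q'(z) = 2*z + 8, so Q'(-2) = 4.
P(-2) = 3.

Res(f, -2) = (3)/(4) = 3/4

Final answer: 3/4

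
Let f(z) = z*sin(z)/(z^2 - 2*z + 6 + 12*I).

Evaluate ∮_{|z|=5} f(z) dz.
pi*(-3/13 - 11*I/13)*sin(1 - 3*I) + pi*(-3/13 + 15*I/13)*sin(3 - 3*I)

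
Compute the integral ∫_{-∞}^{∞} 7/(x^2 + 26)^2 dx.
Let f(z) = 7/(z^2 + 26)^2. The denominator has no real zeros and deg Q - deg P = 4 ≥ 2, so the integral of f over the upper semicircle |z| = R tends to 0 as R → ∞. Closing the contour in the upper half-plane,
  ∫_{-∞}^{∞} f(x) dx = 2πi · Σ Res(f, z_k)  over the poles with Im z_k > 0.

Zeros of the denominator: z^2 + 26 = 0 gives z = ±sqrt(26)*I.
Upper half-plane: z = sqrt(26)*I (a pole of order 2).

Write f(z) = g(z)/(z - sqrt(26)*I)^2 with g(z) = 7/(z + sqrt(26)*I)^2. For a double pole, Res(f, z₀) = g'(z₀):
  g'(z) = -14/(z + sqrt(26)*I)^3
  Res(f, sqrt(26)*I) = g'(sqrt(26)*I) = -7*sqrt(26)*I/2704

∫_{-∞}^{∞} f(x) dx = 2πi · (-7*sqrt(26)*I/2704) = 7*sqrt(26)*pi/1352

Final answer: 7*sqrt(26)*pi/1352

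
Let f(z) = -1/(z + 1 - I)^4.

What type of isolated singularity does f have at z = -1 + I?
Write f(z) = g(z)/(z + 1 - I)^4 with g(z) = -1.
g is entire and g(-1 + I) = -1 ≠ 0, so no factor of (z + 1 - I) cancels: the Laurent expansion of f about z = -1 + I starts at the power -4, i.e. lim_{z→z₀} (z - z₀)^4 f(z) = -1 is finite and nonzero.
So z = -1 + I is a pole of order 4.

Final answer: pole of order 4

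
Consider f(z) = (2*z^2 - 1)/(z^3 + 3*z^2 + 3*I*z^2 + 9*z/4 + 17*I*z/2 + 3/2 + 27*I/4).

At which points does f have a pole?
The singularities of f are the zeros of the denominator. Factoring,
  z^3 + 3*z^2 + 3*I*z^2 + 9*z/4 + 17*I*z/2 + 3/2 + 27*I/4 = (z + 1 - I/2)*(z + 2 + I/2)*(z + 3*I)
so the candidates are z = -1 + I/2, z = -2 - I/2, z = -3*I.

Check the numerator P(z) = 2*z^2 - 1 at each one:
  P(-1 + I/2) = 1/2 - 2*I ≠ 0, so z = -1 + I/2 is a (simple) pole.
  P(-2 - I/2) = 13/2 + 4*I ≠ 0, so z = -2 - I/2 is a (simple) pole.
  P(-3*I) = -19 ≠ 0, so z = -3*I is a (simple) pole.

Poles of f: {-2 - I/2, -1 + I/2, -3*I}

Final answer: {-2 - I/2, -1 + I/2, -3*I}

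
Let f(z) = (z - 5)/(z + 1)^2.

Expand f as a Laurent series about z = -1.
Put w = z - (-1), i.e. z = w - 1. The denominator is w^2, so it suffices to rewrite the numerator in powers of w.

P(z) = z - 5
P(w - 1) = -6 + w

Dividing each term by w^2:
  f = -6/w^2 + 1/w

Substituting back w = z + 1:
  f(z) = -6/(z + 1)^2 + 1/(z + 1)

The series is finite because the numerator is a polynomial; the negative powers form the principal part, and the coefficient of 1/(z + 1) gives Res(f, -1) = 1.

Final answer: -6/(z + 1)^2 + 1/(z + 1)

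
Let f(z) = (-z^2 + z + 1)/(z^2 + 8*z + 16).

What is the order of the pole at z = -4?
Factor the denominator:
  z^2 + 8*z + 16 = (z + 4)^2

The numerator P(z) = -z^2 + z + 1 has P(-4) = -19 ≠ 0, so no factor of (z + 4) cancels.
Near z = -4 we can therefore write f(z) = g(z)/(z + 4)^2 with g analytic at -4 and g(-4) ≠ 0 (g is just the numerator).

Hence z = -4 is a pole of order 2.

Final answer: 2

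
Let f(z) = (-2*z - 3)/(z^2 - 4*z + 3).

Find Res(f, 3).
Write f(z) = P(z)/Q(z) with P(z) = -2*z - 3 and Q(z) = z^2 - 4*z + 3.
The denominator factors as Q(z) = (z - 3)*(z - 1), so z = 3 is a simple zero of Q and P is analytic there; z = 3 is therefore a simple pole and
  Res(f, z₀) = P(z₀)/Q'(z₀).

Q'(z) = 2*z - 4, so Q'(3) = 2.
P(3) = -9.

Res(f, 3) = (-9)/(2) = -9/2

Final answer: -9/2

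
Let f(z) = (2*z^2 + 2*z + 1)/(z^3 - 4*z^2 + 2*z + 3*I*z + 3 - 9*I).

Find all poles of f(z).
The singularities of f are the zeros of the denominator. Factoring,
  z^3 - 4*z^2 + 2*z + 3*I*z + 3 - 9*I = (z - 2 + I)*(z + 1 - I)*(z - 3)
so the candidates are z = 2 - I, z = -1 + I, z = 3.

Check the numerator P(z) = 2*z^2 + 2*z + 1 at each one:
  P(2 - I) = 11 - 10*I ≠ 0, so z = 2 - I is a (simple) pole.
  P(-1 + I) = -1 - 2*I ≠ 0, so z = -1 + I is a (simple) pole.
  P(3) = 25 ≠ 0, so z = 3 is a (simple) pole.

Poles of f: {-1 + I, 2 - I, 3}

Final answer: {-1 + I, 2 - I, 3}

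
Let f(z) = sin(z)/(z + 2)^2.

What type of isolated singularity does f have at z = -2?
Write f(z) = g(z)/(z + 2)^2 with g(z) = sin(z).
g is entire and g(-2) = -sin(2) ≠ 0, so no factor of (z + 2) cancels: the Laurent expansion of f about z = -2 starts at the power -2, i.e. lim_{z→z₀} (z - z₀)^2 f(z) = -sin(2) is finite and nonzero.
So z = -2 is a pole of order 2.

Final answer: pole of order 2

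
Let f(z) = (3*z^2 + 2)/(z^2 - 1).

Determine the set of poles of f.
The singularities of f are the zeros of the denominator. Factoring,
  z^2 - 1 = (z + 1)*(z - 1)
so the candidates are z = -1, z = 1.

Check the numerator P(z) = 3*z^2 + 2 at each one:
  P(-1) = 5 ≠ 0, so z = -1 is a (simple) pole.
  P(1) = 5 ≠ 0, so z = 1 is a (simple) pole.

Poles of f: {-1, 1}

Final answer: {-1, 1}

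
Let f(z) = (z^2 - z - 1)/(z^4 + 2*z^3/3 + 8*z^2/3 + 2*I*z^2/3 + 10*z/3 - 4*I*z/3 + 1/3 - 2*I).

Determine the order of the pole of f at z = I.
2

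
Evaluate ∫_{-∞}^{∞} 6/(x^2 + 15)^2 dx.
Let f(z) = 6/(z^2 + 15)^2. The denominator has no real zeros and deg Q - deg P = 4 ≥ 2, so the integral of f over the upper semicircle |z| = R tends to 0 as R → ∞. Closing the contour in the upper half-plane,
  ∫_{-∞}^{∞} f(x) dx = 2πi · Σ Res(f, z_k)  over the poles with Im z_k > 0.

Zeros of the denominator: z^2 + 15 = 0 gives z = ±sqrt(15)*I.
Upper half-plane: z = sqrt(15)*I (a pole of order 2).

Write f(z) = g(z)/(z - sqrt(15)*I)^2 with g(z) = 6/(z + sqrt(15)*I)^2. For a double pole, Res(f, z₀) = g'(z₀):
  g'(z) = -12/(z + sqrt(15)*I)^3
  Res(f, sqrt(15)*I) = g'(sqrt(15)*I) = -sqrt(15)*I/150

∫_{-∞}^{∞} f(x) dx = 2πi · (-sqrt(15)*I/150) = sqrt(15)*pi/75

Final answer: sqrt(15)*pi/75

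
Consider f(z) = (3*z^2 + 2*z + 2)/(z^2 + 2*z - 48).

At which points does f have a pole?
The singularities of f are the zeros of the denominator. Factoring,
  z^2 + 2*z - 48 = (z + 8)*(z - 6)
so the candidates are z = -8, z = 6.

Check the numerator P(z) = 3*z^2 + 2*z + 2 at each one:
  P(-8) = 178 ≠ 0, so z = -8 is a (simple) pole.
  P(6) = 122 ≠ 0, so z = 6 is a (simple) pole.

Poles of f: {-8, 6}

Final answer: {-8, 6}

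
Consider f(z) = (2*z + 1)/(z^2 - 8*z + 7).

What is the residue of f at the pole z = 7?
Write f(z) = P(z)/Q(z) with P(z) = 2*z + 1 and Q(z) = z^2 - 8*z + 7.
The denominator factors as Q(z) = (z - 7)*(z - 1), so z = 7 is a simple zero of Q and P is analytic there; z = 7 is therefore a simple pole and
  Res(f, z₀) = P(z₀)/Q'(z₀).

Q'(z) = 2*z - 8, so Q'(7) = 6.
P(7) = 15.

Res(f, 7) = (15)/(6) = 5/2

Final answer: 5/2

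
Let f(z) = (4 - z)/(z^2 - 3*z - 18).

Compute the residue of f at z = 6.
Write f(z) = P(z)/Q(z) with P(z) = 4 - z and Q(z) = z^2 - 3*z - 18.
The denominator factors as Q(z) = (z - 6)*(z + 3), so z = 6 is a simple zero of Q and P is analytic there; z = 6 is therefore a simple pole and
  Res(f, z₀) = P(z₀)/Q'(z₀).

Q'(z) = 2*z - 3, so Q'(6) = 9.
P(6) = -2.

Res(f, 6) = (-2)/(9) = -2/9

Final answer: -2/9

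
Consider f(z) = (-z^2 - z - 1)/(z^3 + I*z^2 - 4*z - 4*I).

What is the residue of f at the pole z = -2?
Write f(z) = P(z)/Q(z) with P(z) = -z^2 - z - 1 and Q(z) = z^3 + I*z^2 - 4*z - 4*I.
The denominator factors as Q(z) = (z - 2)*(z + 2)*(z + I), so z = -2 is a simple zero of Q and P is analytic there; z = -2 is therefore a simple pole and
  Res(f, z₀) = P(z₀)/Q'(z₀).

Q'(z) = 3*z^2 + 2*I*z - 4, so Q'(-2) = 8 - 4*I.
P(-2) = -3.

Res(f, -2) = (-3)/(8 - 4*I) = -3/10 - 3*I/20

Final answer: -3/10 - 3*I/20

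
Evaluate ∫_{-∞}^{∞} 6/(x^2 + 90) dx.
Let f(z) = 6/(z^2 + 90). The denominator has no real zeros and deg Q - deg P = 2 ≥ 2, so the integral of f over the upper semicircle |z| = R tends to 0 as R → ∞. Closing the contour in the upper half-plane,
  ∫_{-∞}^{∞} f(x) dx = 2πi · Σ Res(f, z_k)  over the poles with Im z_k > 0.

Zeros of the denominator: z^2 + 90 = 0 gives z = ±3*sqrt(10)*I.
Upper half-plane: z = 3*sqrt(10)*I (simple).

Each pole is a simple zero of Q(z) = z^2 + 90, so Res(f, z₀) = P(z₀)/Q'(z₀) with P(z) = 6, Q'(z) = 2*z:
  Res(f, 3*sqrt(10)*I) = (6)/(6*sqrt(10)*I) = -sqrt(10)*I/10

∫_{-∞}^{∞} f(x) dx = 2πi · (-sqrt(10)*I/10) = sqrt(10)*pi/5

Final answer: sqrt(10)*pi/5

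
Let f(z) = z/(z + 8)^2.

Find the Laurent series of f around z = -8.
-8/(z + 8)^2 + 1/(z + 8)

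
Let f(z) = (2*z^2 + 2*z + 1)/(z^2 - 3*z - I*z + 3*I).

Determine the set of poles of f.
{I, 3}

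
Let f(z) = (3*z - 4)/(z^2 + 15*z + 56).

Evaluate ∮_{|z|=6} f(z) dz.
By the residue theorem, ∮_C f(z) dz = 2πi · (sum of the residues of f at the poles inside |z| = 6).

The denominator factors as (z + 8)*(z + 7), so the singularities of f are simple poles at z = -8, z = -7.
  |-8|² = 64 > 36 = 6², so this pole is outside the contour.
  |-7|² = 49 > 36 = 6², so this pole is outside the contour.

No pole lies inside the contour, so f is analytic on and inside C and the integral is 0 (Cauchy's theorem).

Final answer: 0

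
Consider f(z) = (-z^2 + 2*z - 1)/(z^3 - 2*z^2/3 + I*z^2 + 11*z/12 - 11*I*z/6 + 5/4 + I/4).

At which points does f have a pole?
{-1/3 - I/2, -3*I/2, 1 + I}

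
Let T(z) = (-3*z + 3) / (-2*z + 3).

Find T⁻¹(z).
Set w = T(z) = (-3*z + 3) / (-2*z + 3) and solve for z:
  w*(-2*z + 3) = -3*z + 3
  3*w + z*(3 - 2*w) - 3 = 0
  z*(3 - 2*w) = 3 - 3*w
  z = (3*w - 3)/(2*w - 3)
Renaming the variable, T⁻¹(z) = (3*z - 3)/(2*z - 3).
(Check: ad - bc = -3 ≠ 0, so T is invertible.)

Final answer: (3*z - 3)/(2*z - 3)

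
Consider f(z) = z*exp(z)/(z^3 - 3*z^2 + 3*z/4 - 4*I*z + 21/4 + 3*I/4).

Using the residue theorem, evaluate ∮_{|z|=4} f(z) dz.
By the residue theorem, ∮_C f(z) dz = 2πi · (sum of the residues of f at the poles inside |z| = 4).

The denominator factors as (z - 3 - 3*I/2)*(z - 1 + I)*(z + 1 + I/2), so the singularities of f are simple poles at z = 3 + 3*I/2, z = 1 - I, z = -1 - I/2.
  |3 + 3*I/2|² = 45/4 < 16 = 4², so this pole is inside the contour.
  |1 - I|² = 2 < 16 = 4², so this pole is inside the contour.
  |-1 - I/2|² = 5/4 < 16 = 4², so this pole is inside the contour.

With P(z) = z*exp(z) and Q(z) = z^3 - 3*z^2 + 3*z/4 - 4*I*z + 21/4 + 3*I/4, each pole is simple, so Res(f, z₀) = P(z₀)/Q'(z₀) with Q'(z) = 3*z^2 - 6*z + 3/4 - 4*I.
  Res(f, 3 + 3*I/2) = P(3 + 3*I/2)/Q'(3 + 3*I/2) = ((3 + 3*I/2)*exp(3 + 3*I/2))/(3 + 14*I) = (6/41 - 15*I/82)*exp(3 + 3*I/2)
  Res(f, 1 - I) = P(1 - I)/Q'(1 - I) = ((1 - I)*exp(1 - I))/(-21/4 - 4*I) = (-20/697 + 148*I/697)*exp(1 - I)
  Res(f, -1 - I/2) = P(-1 - I/2)/Q'(-1 - I/2) = ((-1 - I/2)*exp(-1 - I/2))/(9 + 2*I) = (-2/17 - I/34)*exp(-1 - I/2)

Sum of residues inside C: (-2/17 - I/34)*exp(-1 - I/2) + (-20/697 + 148*I/697)*exp(1 - I) + (6/41 - 15*I/82)*exp(3 + 3*I/2)
∮_C f(z) dz = 2πi · ((-2/17 - I/34)*exp(-1 - I/2) + (-20/697 + 148*I/697)*exp(1 - I) + (6/41 - 15*I/82)*exp(3 + 3*I/2)) = pi*(1/17 - 4*I/17)*exp(-1 - I/2) + pi*(-296/697 - 40*I/697)*exp(1 - I) + pi*(15/41 + 12*I/41)*exp(3 + 3*I/2)

Final answer: pi*(1/17 - 4*I/17)*exp(-1 - I/2) + pi*(-296/697 - 40*I/697)*exp(1 - I) + pi*(15/41 + 12*I/41)*exp(3 + 3*I/2)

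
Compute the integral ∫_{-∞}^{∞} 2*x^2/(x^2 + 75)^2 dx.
sqrt(3)*pi/15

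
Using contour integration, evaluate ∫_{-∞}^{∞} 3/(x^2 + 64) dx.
3*pi/8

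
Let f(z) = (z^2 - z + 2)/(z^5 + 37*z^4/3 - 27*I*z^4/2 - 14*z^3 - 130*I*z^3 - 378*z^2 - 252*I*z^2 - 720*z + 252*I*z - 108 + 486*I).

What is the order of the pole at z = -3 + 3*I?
4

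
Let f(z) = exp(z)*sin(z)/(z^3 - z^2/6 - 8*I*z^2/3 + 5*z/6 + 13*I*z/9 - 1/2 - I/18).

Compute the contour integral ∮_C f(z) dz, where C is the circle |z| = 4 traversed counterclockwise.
By the residue theorem, ∮_C f(z) dz = 2πi · (sum of the residues of f at the poles inside |z| = 4).

The denominator factors as (z + I/3)*(z - 1/2)*(z + 1/3 - 3*I), so the singularities of f are simple poles at z = -I/3, z = 1/2, z = -1/3 + 3*I.
  |-I/3|² = 1/9 < 16 = 4², so this pole is inside the contour.
  |1/2|² = 1/4 < 16 = 4², so this pole is inside the contour.
  |-1/3 + 3*I|² = 82/9 < 16 = 4², so this pole is inside the contour.

With P(z) = exp(z)*sin(z) and Q(z) = z^3 - z^2/6 - 8*I*z^2/3 + 5*z/6 + 13*I*z/9 - 1/2 - I/18, each pole is simple, so Res(f, z₀) = P(z₀)/Q'(z₀) with Q'(z) = 3*z^2 - z/3 - 16*I*z/3 + 5/6 + 13*I/9.
  Res(f, -I/3) = P(-I/3)/Q'(-I/3) = (-I*exp(-I/3)*sinh(1/3))/(-23/18 + 14*I/9) = (-504/1313 + 414*I/1313)*exp(-I/3)*sinh(1/3)
  Res(f, 1/2) = P(1/2)/Q'(1/2) = (exp(1/2)*sin(1/2))/(17/12 - 11*I/9) = (1836/4537 + 1584*I/4537)*exp(1/2)*sin(1/2)
  Res(f, -1/3 + 3*I) = P(-1/3 + 3*I)/Q'(-1/3 + 3*I) = (-exp(-1/3 + 3*I)*sin(1/3 - 3*I))/(-175/18 - 34*I/9) = (3150/35249 - 1224*I/35249)*exp(-1/3 + 3*I)*sin(1/3 - 3*I)

Sum of residues inside C: (-504/1313 + 414*I/1313)*exp(-I/3)*sinh(1/3) + (1836/4537 + 1584*I/4537)*exp(1/2)*sin(1/2) + (3150/35249 - 1224*I/35249)*exp(-1/3 + 3*I)*sin(1/3 - 3*I)
∮_C f(z) dz = 2πi · ((-504/1313 + 414*I/1313)*exp(-I/3)*sinh(1/3) + (1836/4537 + 1584*I/4537)*exp(1/2)*sin(1/2) + (3150/35249 - 1224*I/35249)*exp(-1/3 + 3*I)*sin(1/3 - 3*I)) = pi*(-828/1313 - 1008*I/1313)*exp(-I/3)*sinh(1/3) + pi*(2448/35249 + 6300*I/35249)*exp(-1/3 + 3*I)*sin(1/3 - 3*I) + pi*(-3168/4537 + 3672*I/4537)*exp(1/2)*sin(1/2)

Final answer: pi*(-828/1313 - 1008*I/1313)*exp(-I/3)*sinh(1/3) + pi*(2448/35249 + 6300*I/35249)*exp(-1/3 + 3*I)*sin(1/3 - 3*I) + pi*(-3168/4537 + 3672*I/4537)*exp(1/2)*sin(1/2)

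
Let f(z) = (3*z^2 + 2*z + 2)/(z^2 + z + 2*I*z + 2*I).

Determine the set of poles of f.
The singularities of f are the zeros of the denominator. Factoring,
  z^2 + z + 2*I*z + 2*I = (z + 1)*(z + 2*I)
so the candidates are z = -1, z = -2*I.

Check the numerator P(z) = 3*z^2 + 2*z + 2 at each one:
  P(-1) = 3 ≠ 0, so z = -1 is a (simple) pole.
  P(-2*I) = -10 - 4*I ≠ 0, so z = -2*I is a (simple) pole.

Poles of f: {-1, -2*I}

Final answer: {-1, -2*I}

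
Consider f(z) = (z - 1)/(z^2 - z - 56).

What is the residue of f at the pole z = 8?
Write f(z) = P(z)/Q(z) with P(z) = z - 1 and Q(z) = z^2 - z - 56.
The denominator factors as Q(z) = (z + 7)*(z - 8), so z = 8 is a simple zero of Q and P is analytic there; z = 8 is therefore a simple pole and
  Res(f, z₀) = P(z₀)/Q'(z₀).

Q'(z) = 2*z - 1, so Q'(8) = 15.
P(8) = 7.

Res(f, 8) = (7)/(15) = 7/15

Final answer: 7/15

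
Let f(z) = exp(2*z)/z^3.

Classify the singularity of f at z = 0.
pole of order 3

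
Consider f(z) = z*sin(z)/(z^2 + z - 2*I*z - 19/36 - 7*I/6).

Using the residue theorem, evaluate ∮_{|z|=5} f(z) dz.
By the residue theorem, ∮_C f(z) dz = 2πi · (sum of the residues of f at the poles inside |z| = 5).

The denominator factors as (z + 1/3 - 3*I/2)*(z + 2/3 - I/2), so the singularities of f are simple poles at z = -1/3 + 3*I/2, z = -2/3 + I/2.
  |-1/3 + 3*I/2|² = 85/36 < 25 = 5², so this pole is inside the contour.
  |-2/3 + I/2|² = 25/36 < 25 = 5², so this pole is inside the contour.

With P(z) = z*sin(z) and Q(z) = z^2 + z - 2*I*z - 19/36 - 7*I/6, each pole is simple, so Res(f, z₀) = P(z₀)/Q'(z₀) with Q'(z) = 2*z + 1 - 2*I.
  Res(f, -1/3 + 3*I/2) = P(-1/3 + 3*I/2)/Q'(-1/3 + 3*I/2) = ((1/3 - 3*I/2)*sin(1/3 - 3*I/2))/(1/3 + I) = (-5/4 - 3*I/4)*sin(1/3 - 3*I/2)
  Res(f, -2/3 + I/2) = P(-2/3 + I/2)/Q'(-2/3 + I/2) = ((2/3 - I/2)*sin(2/3 - I/2))/(-1/3 - I) = (1/4 + 3*I/4)*sin(2/3 - I/2)

Sum of residues inside C: (1/4 + 3*I/4)*sin(2/3 - I/2) + (-5/4 - 3*I/4)*sin(1/3 - 3*I/2)
∮_C f(z) dz = 2πi · ((1/4 + 3*I/4)*sin(2/3 - I/2) + (-5/4 - 3*I/4)*sin(1/3 - 3*I/2)) = pi*(3/2 - 5*I/2)*sin(1/3 - 3*I/2) + pi*(-3/2 + I/2)*sin(2/3 - I/2)

Final answer: pi*(3/2 - 5*I/2)*sin(1/3 - 3*I/2) + pi*(-3/2 + I/2)*sin(2/3 - I/2)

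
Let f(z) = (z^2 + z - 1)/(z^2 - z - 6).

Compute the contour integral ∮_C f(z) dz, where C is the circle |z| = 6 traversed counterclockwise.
By the residue theorem, ∮_C f(z) dz = 2πi · (sum of the residues of f at the poles inside |z| = 6).

The denominator factors as (z + 2)*(z - 3), so the singularities of f are simple poles at z = -2, z = 3.
  |-2|² = 4 < 36 = 6², so this pole is inside the contour.
  |3|² = 9 < 36 = 6², so this pole is inside the contour.

With P(z) = z^2 + z - 1 and Q(z) = z^2 - z - 6, each pole is simple, so Res(f, z₀) = P(z₀)/Q'(z₀) with Q'(z) = 2*z - 1.
  Res(f, -2) = P(-2)/Q'(-2) = (1)/(-5) = -1/5
  Res(f, 3) = P(3)/Q'(3) = (11)/(5) = 11/5

Sum of residues inside C: 2
∮_C f(z) dz = 2πi · (2) = 4*I*pi

Final answer: 4*I*pi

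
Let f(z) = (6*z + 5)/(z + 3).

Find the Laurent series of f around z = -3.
Put w = z - (-3), i.e. z = w - 3. The denominator is w, so it suffices to rewrite the numerator in powers of w.

P(z) = 6*z + 5
P(w - 3) = -13 + 6*w

Dividing each term by w:
  f = -13/w + 6

Substituting back w = z + 3:
  f(z) = -13/(z + 3) + 6

The series is finite because the numerator is a polynomial; the negative powers form the principal part, and the coefficient of 1/(z + 3) gives Res(f, -3) = -13.

Final answer: -13/(z + 3) + 6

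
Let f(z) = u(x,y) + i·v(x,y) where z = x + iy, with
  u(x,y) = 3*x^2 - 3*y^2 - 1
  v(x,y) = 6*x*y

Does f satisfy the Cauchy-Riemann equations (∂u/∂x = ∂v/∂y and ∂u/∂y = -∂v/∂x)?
∂u/∂x = 6*x
∂v/∂y = 6*x
∂u/∂y = -6*y
∂v/∂x = 6*y
∂u/∂x = ∂v/∂y and ∂u/∂y = -∂v/∂x hold identically; f is analytic.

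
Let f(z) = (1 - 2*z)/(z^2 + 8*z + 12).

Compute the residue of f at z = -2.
5/4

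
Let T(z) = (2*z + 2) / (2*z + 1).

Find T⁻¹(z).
Set w = T(z) = (2*z + 2) / (2*z + 1) and solve for z:
  w*(2*z + 1) = 2*z + 2
  w + z*(2*w - 2) - 2 = 0
  z*(2*w - 2) = 2 - w
  z = (w - 2)/(2 - 2*w)
Renaming the variable, T⁻¹(z) = (z - 2)/(-2*z + 2) = (-z + 2)/(2*z - 2).
(Check: ad - bc = -2 ≠ 0, so T is invertible.)

Final answer: (-z + 2)/(2*z - 2)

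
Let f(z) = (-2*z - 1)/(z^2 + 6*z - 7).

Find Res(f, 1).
Write f(z) = P(z)/Q(z) with P(z) = -2*z - 1 and Q(z) = z^2 + 6*z - 7.
The denominator factors as Q(z) = (z - 1)*(z + 7), so z = 1 is a simple zero of Q and P is analytic there; z = 1 is therefore a simple pole and
  Res(f, z₀) = P(z₀)/Q'(z₀).

Q'(z) = 2*z + 6, so Q'(1) = 8.
P(1) = -3.

Res(f, 1) = (-3)/(8) = -3/8

Final answer: -3/8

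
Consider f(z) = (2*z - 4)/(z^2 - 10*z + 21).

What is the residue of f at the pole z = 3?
Write f(z) = P(z)/Q(z) with P(z) = 2*z - 4 and Q(z) = z^2 - 10*z + 21.
The denominator factors as Q(z) = (z - 7)*(z - 3), so z = 3 is a simple zero of Q and P is analytic there; z = 3 is therefore a simple pole and
  Res(f, z₀) = P(z₀)/Q'(z₀).

Q'(z) = 2*z - 10, so Q'(3) = -4.
P(3) = 2.

Res(f, 3) = (2)/(-4) = -1/2

Final answer: -1/2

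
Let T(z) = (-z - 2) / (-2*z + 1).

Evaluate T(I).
Substitute z = I:
  numerator:   -(I) - 2 = -2 - I
  denominator: -2*(I) + 1 = 1 - 2*I
T(I) = (-2 - I)/(1 - 2*I); multiplying numerator and denominator by the conjugate 1 + 2*I gives (-5*I)/5 = -I

Final answer: -I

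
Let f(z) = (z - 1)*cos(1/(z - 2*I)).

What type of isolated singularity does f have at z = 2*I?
Let u = z - 2*I. Then
  cos(1/u) = Σ_{k≥0} (-1)^k (1)^(2k)/((2k)!·u^(2k)) = 1 - 1/(2*u^2) + 1/(24*u^4) + ...
which has infinitely many negative powers of u, so cos(1/(z - 2*I)) has an essential singularity at z = 2*I.
The extra factor z - 1 is a nonzero polynomial; if the product had at most a pole at z = 2*I, dividing by that polynomial would leave cos(1/(z - 2*I)) with at most a pole too — contradiction. (Equivalently, the product's Laurent series still has infinitely many negative powers.)
So the singularity is essential.

Final answer: essential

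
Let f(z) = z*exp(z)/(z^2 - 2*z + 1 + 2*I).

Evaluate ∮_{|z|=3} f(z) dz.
By the residue theorem, ∮_C f(z) dz = 2πi · (sum of the residues of f at the poles inside |z| = 3).

The denominator factors as (z - 2 + I)*(z - I), so the singularities of f are simple poles at z = 2 - I, z = I.
  |2 - I|² = 5 < 9 = 3², so this pole is inside the contour.
  |I|² = 1 < 9 = 3², so this pole is inside the contour.

With P(z) = z*exp(z) and Q(z) = z^2 - 2*z + 1 + 2*I, each pole is simple, so Res(f, z₀) = P(z₀)/Q'(z₀) with Q'(z) = 2*z - 2.
  Res(f, 2 - I) = P(2 - I)/Q'(2 - I) = ((2 - I)*exp(2 - I))/(2 - 2*I) = (3/4 + I/4)*exp(2 - I)
  Res(f, I) = P(I)/Q'(I) = (I*exp(I))/(-2 + 2*I) = (1/4 - I/4)*exp(I)

Sum of residues inside C: (3/4 + I/4)*exp(2 - I) + (1/4 - I/4)*exp(I)
∮_C f(z) dz = 2πi · ((3/4 + I/4)*exp(2 - I) + (1/4 - I/4)*exp(I)) = pi*(1/2 + I/2)*exp(I) + pi*(-1/2 + 3*I/2)*exp(2 - I)

Final answer: pi*(1/2 + I/2)*exp(I) + pi*(-1/2 + 3*I/2)*exp(2 - I)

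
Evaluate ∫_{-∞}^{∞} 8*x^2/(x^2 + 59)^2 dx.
Let f(z) = 8*z^2/(z^2 + 59)^2. The denominator has no real zeros and deg Q - deg P = 2 ≥ 2, so the integral of f over the upper semicircle |z| = R tends to 0 as R → ∞. Closing the contour in the upper half-plane,
  ∫_{-∞}^{∞} f(x) dx = 2πi · Σ Res(f, z_k)  over the poles with Im z_k > 0.

Zeros of the denominator: z^2 + 59 = 0 gives z = ±sqrt(59)*I.
Upper half-plane: z = sqrt(59)*I (a pole of order 2).

Write f(z) = g(z)/(z - sqrt(59)*I)^2 with g(z) = 8*z^2/(z + sqrt(59)*I)^2. For a double pole, Res(f, z₀) = g'(z₀):
  g'(z) = 16*sqrt(59)*I*z/(z + sqrt(59)*I)^3
  Res(f, sqrt(59)*I) = g'(sqrt(59)*I) = -2*sqrt(59)*I/59

∫_{-∞}^{∞} f(x) dx = 2πi · (-2*sqrt(59)*I/59) = 4*sqrt(59)*pi/59

Final answer: 4*sqrt(59)*pi/59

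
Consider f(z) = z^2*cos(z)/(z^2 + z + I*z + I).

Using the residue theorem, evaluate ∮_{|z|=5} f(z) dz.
By the residue theorem, ∮_C f(z) dz = 2πi · (sum of the residues of f at the poles inside |z| = 5).

The denominator factors as (z + 1)*(z + I), so the singularities of f are simple poles at z = -1, z = -I.
  |-1|² = 1 < 25 = 5², so this pole is inside the contour.
  |-I|² = 1 < 25 = 5², so this pole is inside the contour.

With P(z) = z^2*cos(z) and Q(z) = z^2 + z + I*z + I, each pole is simple, so Res(f, z₀) = P(z₀)/Q'(z₀) with Q'(z) = 2*z + 1 + I.
  Res(f, -1) = P(-1)/Q'(-1) = (cos(1))/(-1 + I) = (-1/2 - I/2)*cos(1)
  Res(f, -I) = P(-I)/Q'(-I) = (-cosh(1))/(1 - I) = (-1/2 - I/2)*cosh(1)

Sum of residues inside C: (-1/2 - I/2)*cosh(1) + (-1/2 - I/2)*cos(1)
∮_C f(z) dz = 2πi · ((-1/2 - I/2)*cosh(1) + (-1/2 - I/2)*cos(1)) = pi*(1 - I)*cosh(1) + pi*(1 - I)*cos(1)

Final answer: pi*(1 - I)*cosh(1) + pi*(1 - I)*cos(1)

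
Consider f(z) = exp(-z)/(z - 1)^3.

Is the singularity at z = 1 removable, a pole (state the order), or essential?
Write f(z) = g(z)/(z - 1)^3 with g(z) = exp(-z).
g is entire and g(1) = exp(-1) ≠ 0, so no factor of (z - 1) cancels: the Laurent expansion of f about z = 1 starts at the power -3, i.e. lim_{z→z₀} (z - z₀)^3 f(z) = exp(-1) is finite and nonzero.
So z = 1 is a pole of order 3.

Final answer: pole of order 3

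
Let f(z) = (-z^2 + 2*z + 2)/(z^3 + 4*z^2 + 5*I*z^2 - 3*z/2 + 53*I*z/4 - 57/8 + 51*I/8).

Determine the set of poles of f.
The singularities of f are the zeros of the denominator. Factoring,
  z^3 + 4*z^2 + 5*I*z^2 - 3*z/2 + 53*I*z/4 - 57/8 + 51*I/8 = (z + 1 + 3*I/2)*(z + 3/2 + I/2)*(z + 3/2 + 3*I)
so the candidates are z = -1 - 3*I/2, z = -3/2 - I/2, z = -3/2 - 3*I.

Check the numerator P(z) = -z^2 + 2*z + 2 at each one:
  P(-1 - 3*I/2) = 5/4 - 6*I ≠ 0, so z = -1 - 3*I/2 is a (simple) pole.
  P(-3/2 - I/2) = -3 - 5*I/2 ≠ 0, so z = -3/2 - I/2 is a (simple) pole.
  P(-3/2 - 3*I) = 23/4 - 15*I ≠ 0, so z = -3/2 - 3*I is a (simple) pole.

Poles of f: {-3/2 - 3*I, -3/2 - I/2, -1 - 3*I/2}

Final answer: {-3/2 - 3*I, -3/2 - I/2, -1 - 3*I/2}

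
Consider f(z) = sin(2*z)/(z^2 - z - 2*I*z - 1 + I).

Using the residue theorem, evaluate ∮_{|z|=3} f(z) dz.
By the residue theorem, ∮_C f(z) dz = 2πi · (sum of the residues of f at the poles inside |z| = 3).

The denominator factors as (z - 1 - I)*(z - I), so the singularities of f are simple poles at z = 1 + I, z = I.
  |1 + I|² = 2 < 9 = 3², so this pole is inside the contour.
  |I|² = 1 < 9 = 3², so this pole is inside the contour.

With P(z) = sin(2*z) and Q(z) = z^2 - z - 2*I*z - 1 + I, each pole is simple, so Res(f, z₀) = P(z₀)/Q'(z₀) with Q'(z) = 2*z - 1 - 2*I.
  Res(f, 1 + I) = P(1 + I)/Q'(1 + I) = (sin(2 + 2*I))/(1) = sin(2 + 2*I)
  Res(f, I) = P(I)/Q'(I) = (I*sinh(2))/(-1) = -I*sinh(2)

Sum of residues inside C: -I*sinh(2) + sin(2 + 2*I)
∮_C f(z) dz = 2πi · (-I*sinh(2) + sin(2 + 2*I)) = 2*pi*sinh(2) + 2*I*pi*sin(2 + 2*I)

Final answer: 2*pi*sinh(2) + 2*I*pi*sin(2 + 2*I)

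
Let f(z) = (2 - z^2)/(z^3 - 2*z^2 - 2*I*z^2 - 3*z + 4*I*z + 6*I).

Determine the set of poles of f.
The singularities of f are the zeros of the denominator. Factoring,
  z^3 - 2*z^2 - 2*I*z^2 - 3*z + 4*I*z + 6*I = (z - 2*I)*(z + 1)*(z - 3)
so the candidates are z = 2*I, z = -1, z = 3.

Check the numerator P(z) = 2 - z^2 at each one:
  P(2*I) = 6 ≠ 0, so z = 2*I is a (simple) pole.
  P(-1) = 1 ≠ 0, so z = -1 is a (simple) pole.
  P(3) = -7 ≠ 0, so z = 3 is a (simple) pole.

Poles of f: {-1, 2*I, 3}

Final answer: {-1, 2*I, 3}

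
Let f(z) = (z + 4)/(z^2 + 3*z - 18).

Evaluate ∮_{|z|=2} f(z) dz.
By the residue theorem, ∮_C f(z) dz = 2πi · (sum of the residues of f at the poles inside |z| = 2).

The denominator factors as (z + 6)*(z - 3), so the singularities of f are simple poles at z = -6, z = 3.
  |-6|² = 36 > 4 = 2², so this pole is outside the contour.
  |3|² = 9 > 4 = 2², so this pole is outside the contour.

No pole lies inside the contour, so f is analytic on and inside C and the integral is 0 (Cauchy's theorem).

Final answer: 0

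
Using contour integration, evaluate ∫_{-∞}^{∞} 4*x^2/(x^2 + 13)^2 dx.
Let f(z) = 4*z^2/(z^2 + 13)^2. The denominator has no real zeros and deg Q - deg P = 2 ≥ 2, so the integral of f over the upper semicircle |z| = R tends to 0 as R → ∞. Closing the contour in the upper half-plane,
  ∫_{-∞}^{∞} f(x) dx = 2πi · Σ Res(f, z_k)  over the poles with Im z_k > 0.

Zeros of the denominator: z^2 + 13 = 0 gives z = ±sqrt(13)*I.
Upper half-plane: z = sqrt(13)*I (a pole of order 2).

Write f(z) = g(z)/(z - sqrt(13)*I)^2 with g(z) = 4*z^2/(z + sqrt(13)*I)^2. For a double pole, Res(f, z₀) = g'(z₀):
  g'(z) = 8*sqrt(13)*I*z/(z + sqrt(13)*I)^3
  Res(f, sqrt(13)*I) = g'(sqrt(13)*I) = -sqrt(13)*I/13

∫_{-∞}^{∞} f(x) dx = 2πi · (-sqrt(13)*I/13) = 2*sqrt(13)*pi/13

Final answer: 2*sqrt(13)*pi/13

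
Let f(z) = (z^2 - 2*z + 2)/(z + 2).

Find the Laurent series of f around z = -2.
Put w = z - (-2), i.e. z = w - 2. The denominator is w, so it suffices to rewrite the numerator in powers of w.

P(z) = z^2 - 2*z + 2
P(w - 2) = 10 - 6*w + w^2

Dividing each term by w:
  f = 10/w - 6 + w

Substituting back w = z + 2:
  f(z) = 10/(z + 2) - 6 + (z + 2)

The series is finite because the numerator is a polynomial; the negative powers form the principal part, and the coefficient of 1/(z + 2) gives Res(f, -2) = 10.

Final answer: 10/(z + 2) - 6 + (z + 2)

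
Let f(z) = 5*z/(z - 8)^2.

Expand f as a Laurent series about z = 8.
Put w = z - (8), i.e. z = w + 8. The denominator is w^2, so it suffices to rewrite the numerator in powers of w.

P(z) = 5*z
P(w + 8) = 40 + 5*w

Dividing each term by w^2:
  f = 40/w^2 + 5/w

Substituting back w = z - 8:
  f(z) = 40/(z - 8)^2 + 5/(z - 8)

The series is finite because the numerator is a polynomial; the negative powers form the principal part, and the coefficient of 1/(z - 8) gives Res(f, 8) = 5.

Final answer: 40/(z - 8)^2 + 5/(z - 8)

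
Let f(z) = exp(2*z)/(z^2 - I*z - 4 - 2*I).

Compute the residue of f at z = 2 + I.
Write f(z) = P(z)/Q(z) with P(z) = exp(2*z) and Q(z) = z^2 - I*z - 4 - 2*I.
The denominator factors as Q(z) = (z + 2)*(z - 2 - I), so z = 2 + I is a simple zero of Q and P is analytic there; z = 2 + I is therefore a simple pole and
  Res(f, z₀) = P(z₀)/Q'(z₀).

Q'(z) = 2*z - I, so Q'(2 + I) = 4 + I.
P(2 + I) = exp(4 + 2*I).

Res(f, 2 + I) = (exp(4 + 2*I))/(4 + I) = (4/17 - I/17)*exp(4 + 2*I)

Final answer: (4/17 - I/17)*exp(4 + 2*I)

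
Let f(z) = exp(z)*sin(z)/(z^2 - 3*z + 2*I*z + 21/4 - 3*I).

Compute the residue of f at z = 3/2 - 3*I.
Write f(z) = P(z)/Q(z) with P(z) = exp(z)*sin(z) and Q(z) = z^2 - 3*z + 2*I*z + 21/4 - 3*I.
The denominator factors as Q(z) = (z - 3/2 + 3*I)*(z - 3/2 - I), so z = 3/2 - 3*I is a simple zero of Q and P is analytic there; z = 3/2 - 3*I is therefore a simple pole and
  Res(f, z₀) = P(z₀)/Q'(z₀).

Q'(z) = 2*z - 3 + 2*I, so Q'(3/2 - 3*I) = -4*I.
P(3/2 - 3*I) = exp(3/2 - 3*I)*sin(3/2 - 3*I).

Res(f, 3/2 - 3*I) = (exp(3/2 - 3*I)*sin(3/2 - 3*I))/(-4*I) = I*exp(3/2 - 3*I)*sin(3/2 - 3*I)/4

Final answer: I*exp(3/2 - 3*I)*sin(3/2 - 3*I)/4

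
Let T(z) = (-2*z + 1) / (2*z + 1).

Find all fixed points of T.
T(z) = z means -2*z + 1 = z*(2*z + 1), i.e.
  2*z^2 + 3*z - 1 = 0.
Discriminant: (3)^2 - 4*(2)*(-1) = 17, so the roots are real.
  z = (-3 ± sqrt(17))/(2*(2))
Fixed points: {-sqrt(17)/4 - 3/4, -3/4 + sqrt(17)/4}

Final answer: {-sqrt(17)/4 - 3/4, -3/4 + sqrt(17)/4}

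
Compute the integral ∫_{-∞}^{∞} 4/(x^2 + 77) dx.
Let f(z) = 4/(z^2 + 77). The denominator has no real zeros and deg Q - deg P = 2 ≥ 2, so the integral of f over the upper semicircle |z| = R tends to 0 as R → ∞. Closing the contour in the upper half-plane,
  ∫_{-∞}^{∞} f(x) dx = 2πi · Σ Res(f, z_k)  over the poles with Im z_k > 0.

Zeros of the denominator: z^2 + 77 = 0 gives z = ±sqrt(77)*I.
Upper half-plane: z = sqrt(77)*I (simple).

Each pole is a simple zero of Q(z) = z^2 + 77, so Res(f, z₀) = P(z₀)/Q'(z₀) with P(z) = 4, Q'(z) = 2*z:
  Res(f, sqrt(77)*I) = (4)/(2*sqrt(77)*I) = -2*sqrt(77)*I/77

∫_{-∞}^{∞} f(x) dx = 2πi · (-2*sqrt(77)*I/77) = 4*sqrt(77)*pi/77

Final answer: 4*sqrt(77)*pi/77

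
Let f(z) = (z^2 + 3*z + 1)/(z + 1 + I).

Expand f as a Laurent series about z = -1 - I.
Put w = z - (-1 - I), i.e. z = w - 1 - I. The denominator is w, so it suffices to rewrite the numerator in powers of w.

P(z) = z^2 + 3*z + 1
P(w - 1 - I) = -2 - I + (1 - 2*I)*w + w^2

Dividing each term by w:
  f = (-2 - I)/w + 1 - 2*I + w

Substituting back w = z + 1 + I:
  f(z) = (-2 - I)/(z + 1 + I) + 1 - 2*I + (z + 1 + I)

The series is finite because the numerator is a polynomial; the negative powers form the principal part, and the coefficient of 1/(z + 1 + I) gives Res(f, -1 - I) = -2 - I.

Final answer: (-2 - I)/(z + 1 + I) + 1 - 2*I + (z + 1 + I)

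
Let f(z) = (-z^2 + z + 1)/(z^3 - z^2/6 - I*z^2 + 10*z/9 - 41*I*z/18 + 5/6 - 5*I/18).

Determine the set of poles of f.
The singularities of f are the zeros of the denominator. Factoring,
  z^3 - z^2/6 - I*z^2 + 10*z/9 - 41*I*z/18 + 5/6 - 5*I/18 = (z + 1/3 + I/3)*(z + 1/2 + 2*I/3)*(z - 1 - 2*I)
so the candidates are z = -1/3 - I/3, z = -1/2 - 2*I/3, z = 1 + 2*I.

Check the numerator P(z) = -z^2 + z + 1 at each one:
  P(-1/3 - I/3) = 2/3 - 5*I/9 ≠ 0, so z = -1/3 - I/3 is a (simple) pole.
  P(-1/2 - 2*I/3) = 25/36 - 4*I/3 ≠ 0, so z = -1/2 - 2*I/3 is a (simple) pole.
  P(1 + 2*I) = 5 - 2*I ≠ 0, so z = 1 + 2*I is a (simple) pole.

Poles of f: {-1/2 - 2*I/3, -1/3 - I/3, 1 + 2*I}

Final answer: {-1/2 - 2*I/3, -1/3 - I/3, 1 + 2*I}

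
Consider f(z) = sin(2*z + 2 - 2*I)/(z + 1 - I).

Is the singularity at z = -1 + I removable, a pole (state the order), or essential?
Let u = z + 1 - I. The argument of sin is 2*z + 2 - 2*I = 2u, so
  f = sin(2u)/u = ((2u) - (2u)^3/6 + ...)/u = 2 - (4/3)*u^2 + ...
The Laurent expansion about u = 0 has no negative powers; equivalently lim_{z→-1 + I} f(z) = 2 exists and is finite.
So the singularity is removable.

Final answer: removable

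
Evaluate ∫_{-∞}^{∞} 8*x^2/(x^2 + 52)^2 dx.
Let f(z) = 8*z^2/(z^2 + 52)^2. The denominator has no real zeros and deg Q - deg P = 2 ≥ 2, so the integral of f over the upper semicircle |z| = R tends to 0 as R → ∞. Closing the contour in the upper half-plane,
  ∫_{-∞}^{∞} f(x) dx = 2πi · Σ Res(f, z_k)  over the poles with Im z_k > 0.

Zeros of the denominator: z^2 + 52 = 0 gives z = ±2*sqrt(13)*I.
Upper half-plane: z = 2*sqrt(13)*I (a pole of order 2).

Write f(z) = g(z)/(z - 2*sqrt(13)*I)^2 with g(z) = 8*z^2/(z + 2*sqrt(13)*I)^2. For a double pole, Res(f, z₀) = g'(z₀):
  g'(z) = 32*sqrt(13)*I*z/(z + 2*sqrt(13)*I)^3
  Res(f, 2*sqrt(13)*I) = g'(2*sqrt(13)*I) = -sqrt(13)*I/13

∫_{-∞}^{∞} f(x) dx = 2πi · (-sqrt(13)*I/13) = 2*sqrt(13)*pi/13

Final answer: 2*sqrt(13)*pi/13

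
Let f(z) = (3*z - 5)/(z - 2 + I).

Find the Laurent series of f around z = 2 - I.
Put w = z - (2 - I), i.e. z = w + 2 - I. The denominator is w, so it suffices to rewrite the numerator in powers of w.

P(z) = 3*z - 5
P(w + 2 - I) = 1 - 3*I + 3*w

Dividing each term by w:
  f = (1 - 3*I)/w + 3

Substituting back w = z - 2 + I:
  f(z) = (1 - 3*I)/(z - 2 + I) + 3

The series is finite because the numerator is a polynomial; the negative powers form the principal part, and the coefficient of 1/(z - 2 + I) gives Res(f, 2 - I) = 1 - 3*I.

Final answer: (1 - 3*I)/(z - 2 + I) + 3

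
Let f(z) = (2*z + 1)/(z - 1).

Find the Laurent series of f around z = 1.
Put w = z - (1), i.e. z = w + 1. The denominator is w, so it suffices to rewrite the numerator in powers of w.

P(z) = 2*z + 1
P(w + 1) = 3 + 2*w

Dividing each term by w:
  f = 3/w + 2

Substituting back w = z - 1:
  f(z) = 3/(z - 1) + 2

The series is finite because the numerator is a polynomial; the negative powers form the principal part, and the coefficient of 1/(z - 1) gives Res(f, 1) = 3.

Final answer: 3/(z - 1) + 2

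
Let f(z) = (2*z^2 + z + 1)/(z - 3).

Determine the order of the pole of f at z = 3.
Factor the denominator:
  z - 3 = (z - 3)

The numerator P(z) = 2*z^2 + z + 1 has P(3) = 22 ≠ 0, so no factor of (z - 3) cancels.
Near z = 3 we can therefore write f(z) = g(z)/(z - 3) with g analytic at 3 and g(3) ≠ 0 (g is just the numerator).

Hence z = 3 is a pole of order 1.

Final answer: 1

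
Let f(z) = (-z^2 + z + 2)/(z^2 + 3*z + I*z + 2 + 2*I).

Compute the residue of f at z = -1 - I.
2 - I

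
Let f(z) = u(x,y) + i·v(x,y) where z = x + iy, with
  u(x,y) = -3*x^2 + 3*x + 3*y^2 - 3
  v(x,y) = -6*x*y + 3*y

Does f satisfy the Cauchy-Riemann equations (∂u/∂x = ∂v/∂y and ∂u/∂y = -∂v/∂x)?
∂u/∂x = 3 - 6*x
∂v/∂y = 3 - 6*x
∂u/∂y = 6*y
∂v/∂x = -6*y
∂u/∂x = ∂v/∂y and ∂u/∂y = -∂v/∂x hold identically; f is analytic.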